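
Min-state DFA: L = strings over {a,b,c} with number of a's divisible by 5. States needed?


Track (count of a) mod 5: states 0..4, accept at 0
Minimal DFA: 5 states


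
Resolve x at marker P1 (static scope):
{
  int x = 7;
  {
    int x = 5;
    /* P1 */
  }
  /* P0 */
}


x declared in the same block as P1
x = 5


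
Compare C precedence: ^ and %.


'%' is multiplicative (level 10); '^' is bitwise XOR (level 4)
Higher level binds tighter
'%' has higher precedence than '^'


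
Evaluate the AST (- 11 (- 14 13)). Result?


Evaluate inner: (- 14 13) = 1
Evaluate root: (- 11 1) = 10
Result: 10


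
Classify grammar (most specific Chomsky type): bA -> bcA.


LHS has context (more than one symbol) and |LHS| ≤ |RHS|
Classification: Type 1 (Context-Sensitive)


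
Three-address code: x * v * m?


Break into single-operator statements:
t1 = x * v
t2 = t1 * m


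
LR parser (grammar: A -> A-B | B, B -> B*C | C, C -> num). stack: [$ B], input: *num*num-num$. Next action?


shift '*' to continue B -> B*C
Action: shift


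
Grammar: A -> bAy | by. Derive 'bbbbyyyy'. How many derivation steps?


Derivation: A => bAy => bbAyy => bbbAyyy => bbbbyyyy
Steps: 4


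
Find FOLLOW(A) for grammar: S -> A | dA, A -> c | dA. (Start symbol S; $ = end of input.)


$ ∈ FOLLOW(S). For each A -> αBβ: add FIRST(β)\{ε} to FOLLOW(B); if β nullable, add FOLLOW(A).
FOLLOW(A) = {$}


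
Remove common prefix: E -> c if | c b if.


Common prefix: 'c'
Factored: E -> c E', E' -> if | b if


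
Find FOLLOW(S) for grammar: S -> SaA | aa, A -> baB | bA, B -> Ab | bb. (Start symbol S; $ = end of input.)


$ ∈ FOLLOW(S). For each A -> αBβ: add FIRST(β)\{ε} to FOLLOW(B); if β nullable, add FOLLOW(A).
FOLLOW(S) = {$, a}


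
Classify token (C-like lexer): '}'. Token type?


Pattern: delimiter/punctuation
Type: PUNCTUATION


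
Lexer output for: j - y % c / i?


Scan left to right, longest-match per lexeme
Tokens: ID(j), OP(-), ID(y), OP(%), ID(c), OP(/), ID(i)


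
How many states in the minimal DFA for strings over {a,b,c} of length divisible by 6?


Track length mod 6: states 0..5, accept at 0
Minimal DFA: 6 states


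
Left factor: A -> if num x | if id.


Common prefix: 'if'
Factored: A -> if A', A' -> num x | id


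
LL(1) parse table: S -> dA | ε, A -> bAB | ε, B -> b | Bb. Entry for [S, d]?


For [S, d]: 'd' ∈ FIRST(dA)
Entry: S -> dA


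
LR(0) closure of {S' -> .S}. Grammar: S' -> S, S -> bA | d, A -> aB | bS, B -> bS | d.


Start: S' -> .S
For each item with dot before a nonterminal B, add B -> .γ for every B-production
Closure: [S' -> .S, S -> .bA, S -> .d]


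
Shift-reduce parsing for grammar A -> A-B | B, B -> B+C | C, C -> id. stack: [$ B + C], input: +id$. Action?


handle 'B+C' on top
Action: reduce (B -> B+C)


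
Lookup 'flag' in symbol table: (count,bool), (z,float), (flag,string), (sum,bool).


Lookup 'flag' → type string


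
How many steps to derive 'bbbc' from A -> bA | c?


Derivation: A => bA => bbA => bbbA => bbbc
Steps: 4


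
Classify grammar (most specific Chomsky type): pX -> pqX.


LHS has context (more than one symbol) and |LHS| ≤ |RHS|
Classification: Type 1 (Context-Sensitive)


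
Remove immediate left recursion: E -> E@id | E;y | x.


Left-recursive alternatives: E@id, E;y; non-recursive: x
Introduce E': E -> xE', E' -> @idE' | ;yE' | ε


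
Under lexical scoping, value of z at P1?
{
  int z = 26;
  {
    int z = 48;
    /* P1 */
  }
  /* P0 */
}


z declared in the same block as P1
z = 48


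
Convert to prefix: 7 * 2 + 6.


left-to-right (same/higher precedence on left): tree is (+ (* 7 2) 6)
Prefix: + * 7 2 6


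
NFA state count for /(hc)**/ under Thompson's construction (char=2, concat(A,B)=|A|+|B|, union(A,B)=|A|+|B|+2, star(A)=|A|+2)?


Syntax tree has 2 char leaf(s), 0 union(s), 2 star(s)
chars contribute 2×2 = 4; each union adds +2; each star adds +2
Total: 4 + 0 + 4 = 8 states


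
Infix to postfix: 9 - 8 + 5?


Left to right (same or higher precedence on left)
Postfix: 9 8 - 5 +


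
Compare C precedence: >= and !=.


'>=' is relational (level 7); '!=' is equality (level 6)
Higher level binds tighter
'>=' has higher precedence than '!='


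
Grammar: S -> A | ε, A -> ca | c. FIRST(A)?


Per alternative of A: FIRST(ca) = {c}; FIRST(c) = {c}
FIRST(A) = {c}


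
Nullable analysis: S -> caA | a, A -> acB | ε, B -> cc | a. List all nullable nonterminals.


A nonterminal is nullable iff some alternative derives ε (directly, or every symbol in it is nullable)
Nullable: {A}


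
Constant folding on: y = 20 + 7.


20 + 7 = 27 at compile time
Optimized: y = 27


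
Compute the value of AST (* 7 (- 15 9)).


Evaluate inner: (- 15 9) = 6
Evaluate root: (* 7 6) = 42
Result: 42


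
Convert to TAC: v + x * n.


Break into single-operator statements:
t1 = x * n
t2 = v + t1


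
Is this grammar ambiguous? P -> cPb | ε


balanced c^n…b^n: each string has a unique parse
Unambiguous


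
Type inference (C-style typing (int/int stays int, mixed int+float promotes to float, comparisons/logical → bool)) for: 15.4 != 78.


Operand types: float != int
Rule: comparison yields bool
Result type: bool


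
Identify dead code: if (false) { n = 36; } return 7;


condition is constant false, so the whole block is unreachable
Dead: 'if (false) { n = 36; }'


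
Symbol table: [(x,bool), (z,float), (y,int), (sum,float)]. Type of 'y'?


Lookup 'y' → type int


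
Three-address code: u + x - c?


Break into single-operator statements:
t1 = u + x
t2 = t1 - c


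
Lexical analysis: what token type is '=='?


Pattern: operator symbol
Type: OPERATOR


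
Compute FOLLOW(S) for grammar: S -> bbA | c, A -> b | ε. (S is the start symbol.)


$ ∈ FOLLOW(S). For each A -> αBβ: add FIRST(β)\{ε} to FOLLOW(B); if β nullable, add FOLLOW(A).
FOLLOW(S) = {$}


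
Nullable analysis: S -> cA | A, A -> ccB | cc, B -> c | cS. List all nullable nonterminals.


A nonterminal is nullable iff some alternative derives ε (directly, or every symbol in it is nullable)
Nullable: {}


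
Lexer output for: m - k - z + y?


Scan left to right, longest-match per lexeme
Tokens: ID(m), OP(-), ID(k), OP(-), ID(z), OP(+), ID(y)


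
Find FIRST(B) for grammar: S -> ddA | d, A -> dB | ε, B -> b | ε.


Per alternative of B: FIRST(b) = {b}; FIRST(ε) = {ε}
FIRST(B) = {b, ε}


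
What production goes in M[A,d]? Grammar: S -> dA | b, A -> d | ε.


For [A, d]: 'd' ∈ FIRST(d)
Entry: A -> d


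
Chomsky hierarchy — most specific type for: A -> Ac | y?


Left-linear: every RHS is a terminal or one nonterminal followed by a terminal
Classification: Type 3 (Regular)


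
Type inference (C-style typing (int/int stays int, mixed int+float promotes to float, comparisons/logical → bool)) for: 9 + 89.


Operand types: int + int
Rule: mixed int/float promotes to float; int/int stays int
Result type: int


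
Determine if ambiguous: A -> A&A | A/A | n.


'n&n/n' has two parse trees (no precedence encoded between & and /)
Ambiguous


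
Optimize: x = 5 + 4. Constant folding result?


5 + 4 = 9 at compile time
Optimized: x = 9


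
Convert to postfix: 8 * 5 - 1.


Left to right (same or higher precedence on left)
Postfix: 8 5 * 1 -


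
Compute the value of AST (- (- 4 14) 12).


Evaluate inner: (- 4 14) = -10
Evaluate root: (- -10 12) = -22
Result: -22


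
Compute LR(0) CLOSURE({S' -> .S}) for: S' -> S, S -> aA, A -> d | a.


Start: S' -> .S
For each item with dot before a nonterminal B, add B -> .γ for every B-production
Closure: [S' -> .S, S -> .aA]


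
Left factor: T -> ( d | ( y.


Common prefix: '('
Factored: T -> ( T', T' -> d | y


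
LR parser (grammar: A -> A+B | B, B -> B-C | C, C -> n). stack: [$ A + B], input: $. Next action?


handle 'A+B' on top; lookahead ∈ FOLLOW(A) = {+, $}
Action: reduce (A -> A+B)


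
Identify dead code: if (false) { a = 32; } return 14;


condition is constant false, so the whole block is unreachable
Dead: 'if (false) { a = 32; }'


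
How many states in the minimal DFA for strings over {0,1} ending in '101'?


Track the longest suffix of input matching a prefix of '101': 4 classes (prefixes of length 0..3)
Minimal DFA: 4 states


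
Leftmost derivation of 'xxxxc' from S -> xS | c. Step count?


Derivation: S => xS => xxS => xxxS => xxxxS => xxxxc
Steps: 5


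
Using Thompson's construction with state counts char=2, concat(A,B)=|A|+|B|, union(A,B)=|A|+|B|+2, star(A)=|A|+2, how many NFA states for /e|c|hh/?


Syntax tree has 4 char leaf(s), 2 union(s), 0 star(s)
chars contribute 4×2 = 8; each union adds +2; each star adds +2
Total: 8 + 4 + 0 = 12 states


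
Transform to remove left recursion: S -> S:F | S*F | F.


Left-recursive alternatives: S:F, S*F; non-recursive: F
Introduce S': S -> FS', S' -> :FS' | *FS' | ε


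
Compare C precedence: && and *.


'*' is multiplicative (level 10); '&&' is logical AND (level 2)
Higher level binds tighter
'*' has higher precedence than '&&'


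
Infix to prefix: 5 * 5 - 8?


left-to-right (same/higher precedence on left): tree is (- (* 5 5) 8)
Prefix: - * 5 5 8


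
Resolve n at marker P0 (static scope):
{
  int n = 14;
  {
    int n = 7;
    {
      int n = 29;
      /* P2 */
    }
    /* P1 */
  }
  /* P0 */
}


n declared in the same block as P0
n = 14


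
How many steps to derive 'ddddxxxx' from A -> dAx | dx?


Derivation: A => dAx => ddAxx => dddAxxx => ddddxxxx
Steps: 4


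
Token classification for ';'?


Pattern: delimiter/punctuation
Type: PUNCTUATION


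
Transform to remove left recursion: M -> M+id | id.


Left-recursive alternatives: M+id; non-recursive: id
Introduce M': M -> idM', M' -> +idM' | ε


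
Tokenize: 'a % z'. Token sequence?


Scan left to right, longest-match per lexeme
Tokens: ID(a), OP(%), ID(z)


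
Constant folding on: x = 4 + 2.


4 + 2 = 6 at compile time
Optimized: x = 6


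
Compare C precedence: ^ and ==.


'==' is equality (level 6); '^' is bitwise XOR (level 4)
Higher level binds tighter
'==' has higher precedence than '^'


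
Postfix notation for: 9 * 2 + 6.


Left to right (same or higher precedence on left)
Postfix: 9 2 * 6 +


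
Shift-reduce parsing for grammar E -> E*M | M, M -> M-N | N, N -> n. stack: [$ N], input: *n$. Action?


'N' (not preceded by M-) is the handle for M -> N
Action: reduce (M -> N)


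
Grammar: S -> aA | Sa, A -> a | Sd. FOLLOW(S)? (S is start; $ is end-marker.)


$ ∈ FOLLOW(S). For each A -> αBβ: add FIRST(β)\{ε} to FOLLOW(B); if β nullable, add FOLLOW(A).
FOLLOW(S) = {$, a, d}


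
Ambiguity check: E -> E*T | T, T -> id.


precedence layered via separate nonterminal T: deterministic
Unambiguous


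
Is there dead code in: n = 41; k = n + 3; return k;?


n is read by k's definition; k is returned
No dead code


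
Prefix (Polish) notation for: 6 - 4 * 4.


'*' binds tighter: tree is (- 6 (* 4 4))
Prefix: - 6 * 4 4


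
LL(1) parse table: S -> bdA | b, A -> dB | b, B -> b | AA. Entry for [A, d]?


For [A, d]: 'd' ∈ FIRST(dB)
Entry: A -> dB


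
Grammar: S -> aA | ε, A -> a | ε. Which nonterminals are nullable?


A nonterminal is nullable iff some alternative derives ε (directly, or every symbol in it is nullable)
Nullable: {A, S}


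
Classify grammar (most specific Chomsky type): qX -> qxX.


LHS has context (more than one symbol) and |LHS| ≤ |RHS|
Classification: Type 1 (Context-Sensitive)


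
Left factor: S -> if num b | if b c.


Common prefix: 'if'
Factored: S -> if S', S' -> num b | b c


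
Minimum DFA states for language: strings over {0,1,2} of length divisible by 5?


Track length mod 5: states 0..4, accept at 0
Minimal DFA: 5 states


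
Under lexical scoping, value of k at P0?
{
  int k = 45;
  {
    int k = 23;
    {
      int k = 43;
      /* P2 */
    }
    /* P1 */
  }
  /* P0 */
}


k declared in the same block as P0
k = 45


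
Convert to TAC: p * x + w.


Break into single-operator statements:
t1 = p * x
t2 = t1 + w


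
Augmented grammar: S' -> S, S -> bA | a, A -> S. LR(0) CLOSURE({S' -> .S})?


Start: S' -> .S
For each item with dot before a nonterminal B, add B -> .γ for every B-production
Closure: [S' -> .S, S -> .bA, S -> .a]


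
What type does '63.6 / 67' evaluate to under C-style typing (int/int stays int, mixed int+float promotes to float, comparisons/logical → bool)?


Operand types: float / int
Rule: mixed int/float promotes to float; int/int stays int
Result type: float


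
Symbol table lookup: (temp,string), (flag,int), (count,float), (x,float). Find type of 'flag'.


Lookup 'flag' → type int


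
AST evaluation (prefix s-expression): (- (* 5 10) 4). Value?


Evaluate inner: (* 5 10) = 50
Evaluate root: (- 50 4) = 46
Result: 46


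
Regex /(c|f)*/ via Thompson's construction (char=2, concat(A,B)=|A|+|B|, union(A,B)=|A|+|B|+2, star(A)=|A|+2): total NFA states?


Syntax tree has 2 char leaf(s), 1 union(s), 1 star(s)
chars contribute 2×2 = 4; each union adds +2; each star adds +2
Total: 4 + 2 + 2 = 8 states


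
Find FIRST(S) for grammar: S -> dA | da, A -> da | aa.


Per alternative of S: FIRST(dA) = {d}; FIRST(da) = {d}
FIRST(S) = {d}


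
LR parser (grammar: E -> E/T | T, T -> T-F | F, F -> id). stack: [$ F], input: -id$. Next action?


'F' (not preceded by T-) is the handle for T -> F
Action: reduce (T -> F)


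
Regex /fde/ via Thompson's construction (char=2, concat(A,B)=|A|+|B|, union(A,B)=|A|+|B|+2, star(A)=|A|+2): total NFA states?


Syntax tree has 3 char leaf(s), 0 union(s), 0 star(s)
chars contribute 3×2 = 6; each union adds +2; each star adds +2
Total: 6 + 0 + 0 = 6 states


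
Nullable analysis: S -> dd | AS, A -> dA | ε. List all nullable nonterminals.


A nonterminal is nullable iff some alternative derives ε (directly, or every symbol in it is nullable)
Nullable: {A}


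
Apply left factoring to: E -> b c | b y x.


Common prefix: 'b'
Factored: E -> b E', E' -> c | y x


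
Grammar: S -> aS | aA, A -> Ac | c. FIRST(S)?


Per alternative of S: FIRST(aS) = {a}; FIRST(aA) = {a}
FIRST(S) = {a}


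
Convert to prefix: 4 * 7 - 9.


left-to-right (same/higher precedence on left): tree is (- (* 4 7) 9)
Prefix: - * 4 7 9


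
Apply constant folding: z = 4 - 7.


4 - 7 = -3 at compile time
Optimized: z = -3


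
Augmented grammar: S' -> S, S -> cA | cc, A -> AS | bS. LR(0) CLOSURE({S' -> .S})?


Start: S' -> .S
For each item with dot before a nonterminal B, add B -> .γ for every B-production
Closure: [S' -> .S, S -> .cA, S -> .cc]


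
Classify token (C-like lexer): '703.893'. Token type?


Pattern: digits with a decimal point
Type: FLOAT_LITERAL


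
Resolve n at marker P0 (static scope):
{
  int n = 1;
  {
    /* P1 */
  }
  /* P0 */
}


n declared in the same block as P0
n = 1


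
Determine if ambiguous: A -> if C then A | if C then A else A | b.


dangling else: 'if C then if C then b else b' parses two ways
Ambiguous


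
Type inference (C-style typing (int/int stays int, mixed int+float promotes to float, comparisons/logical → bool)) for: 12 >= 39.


Operand types: int >= int
Rule: comparison yields bool
Result type: bool


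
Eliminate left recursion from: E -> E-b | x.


Left-recursive alternatives: E-b; non-recursive: x
Introduce E': E -> xE', E' -> -bE' | ε


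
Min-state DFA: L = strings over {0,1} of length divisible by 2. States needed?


Track length mod 2: states 0..1, accept at 0
Minimal DFA: 2 states


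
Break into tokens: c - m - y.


Scan left to right, longest-match per lexeme
Tokens: ID(c), OP(-), ID(m), OP(-), ID(y)


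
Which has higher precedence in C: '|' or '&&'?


'|' is bitwise OR (level 3); '&&' is logical AND (level 2)
Higher level binds tighter
'|' has higher precedence than '&&'


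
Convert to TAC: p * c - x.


Break into single-operator statements:
t1 = p * c
t2 = t1 - x


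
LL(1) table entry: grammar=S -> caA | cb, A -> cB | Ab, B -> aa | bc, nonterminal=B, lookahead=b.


For [B, b]: 'b' ∈ FIRST(bc)
Entry: B -> bc


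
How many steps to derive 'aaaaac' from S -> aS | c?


Derivation: S => aS => aaS => aaaS => aaaaS => aaaaaS => aaaaac
Steps: 6


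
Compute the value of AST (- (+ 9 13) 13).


Evaluate inner: (+ 9 13) = 22
Evaluate root: (- 22 13) = 9
Result: 9


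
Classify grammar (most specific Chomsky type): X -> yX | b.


Right-linear: every RHS is a terminal or a terminal followed by one nonterminal
Classification: Type 3 (Regular)


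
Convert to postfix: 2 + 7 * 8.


* has higher precedence, evaluate 7*8 first
Postfix: 2 7 8 * +


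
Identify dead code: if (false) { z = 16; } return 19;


condition is constant false, so the whole block is unreachable
Dead: 'if (false) { z = 16; }'


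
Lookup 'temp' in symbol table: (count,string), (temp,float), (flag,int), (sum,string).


Lookup 'temp' → type float


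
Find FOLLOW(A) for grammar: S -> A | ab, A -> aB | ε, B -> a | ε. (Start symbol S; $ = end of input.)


$ ∈ FOLLOW(S). For each A -> αBβ: add FIRST(β)\{ε} to FOLLOW(B); if β nullable, add FOLLOW(A).
FOLLOW(A) = {$}


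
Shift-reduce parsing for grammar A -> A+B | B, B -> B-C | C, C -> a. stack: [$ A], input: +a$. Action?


shift '+' to continue A -> A+B
Action: shift


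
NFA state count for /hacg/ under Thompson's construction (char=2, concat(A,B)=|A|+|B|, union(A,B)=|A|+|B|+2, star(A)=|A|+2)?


Syntax tree has 4 char leaf(s), 0 union(s), 0 star(s)
chars contribute 4×2 = 8; each union adds +2; each star adds +2
Total: 8 + 0 + 0 = 8 states


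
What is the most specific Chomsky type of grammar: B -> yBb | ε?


Single nonterminal LHS, but y^n b^n is not regular
Classification: Type 2 (Context-Free)


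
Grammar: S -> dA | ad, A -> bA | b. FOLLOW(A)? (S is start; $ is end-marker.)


$ ∈ FOLLOW(S). For each A -> αBβ: add FIRST(β)\{ε} to FOLLOW(B); if β nullable, add FOLLOW(A).
FOLLOW(A) = {$}


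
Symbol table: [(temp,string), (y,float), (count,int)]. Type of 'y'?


Lookup 'y' → type float


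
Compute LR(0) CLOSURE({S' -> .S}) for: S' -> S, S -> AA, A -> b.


Start: S' -> .S
For each item with dot before a nonterminal B, add B -> .γ for every B-production
Closure: [S' -> .S, S -> .AA, A -> .b]


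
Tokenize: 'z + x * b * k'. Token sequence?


Scan left to right, longest-match per lexeme
Tokens: ID(z), OP(+), ID(x), OP(*), ID(b), OP(*), ID(k)


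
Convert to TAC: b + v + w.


Break into single-operator statements:
t1 = b + v
t2 = t1 + w


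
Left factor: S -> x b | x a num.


Common prefix: 'x'
Factored: S -> x S', S' -> b | a num


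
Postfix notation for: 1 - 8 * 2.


* has higher precedence, evaluate 8*2 first
Postfix: 1 8 2 * -


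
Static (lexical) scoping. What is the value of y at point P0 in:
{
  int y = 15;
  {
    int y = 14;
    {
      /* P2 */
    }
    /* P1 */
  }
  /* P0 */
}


y declared in the same block as P0
y = 15


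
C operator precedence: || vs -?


'-' is additive (level 9); '||' is logical OR (level 1)
Higher level binds tighter
'-' has higher precedence than '||'


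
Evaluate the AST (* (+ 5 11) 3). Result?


Evaluate inner: (+ 5 11) = 16
Evaluate root: (* 16 3) = 48
Result: 48


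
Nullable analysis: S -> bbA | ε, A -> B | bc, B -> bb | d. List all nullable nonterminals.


A nonterminal is nullable iff some alternative derives ε (directly, or every symbol in it is nullable)
Nullable: {S}


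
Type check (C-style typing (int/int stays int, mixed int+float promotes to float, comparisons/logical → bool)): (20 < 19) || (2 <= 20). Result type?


Operand types: bool || bool
Rule: logical operators take bool operands and yield bool
Result type: bool


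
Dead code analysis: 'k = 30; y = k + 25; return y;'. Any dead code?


k is read by y's definition; y is returned
No dead code


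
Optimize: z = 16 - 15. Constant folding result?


16 - 15 = 1 at compile time
Optimized: z = 1


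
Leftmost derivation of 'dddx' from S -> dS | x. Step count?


Derivation: S => dS => ddS => dddS => dddx
Steps: 4


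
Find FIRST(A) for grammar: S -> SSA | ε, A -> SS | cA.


Per alternative of A: FIRST(SS) = {c, ε}; FIRST(cA) = {c}
FIRST(A) = {c, ε}


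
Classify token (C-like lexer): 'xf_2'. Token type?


Pattern: letter/underscore followed by alphanumerics, not a keyword
Type: IDENTIFIER


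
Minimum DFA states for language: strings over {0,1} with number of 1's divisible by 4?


Track (count of 1) mod 4: states 0..3, accept at 0
Minimal DFA: 4 states


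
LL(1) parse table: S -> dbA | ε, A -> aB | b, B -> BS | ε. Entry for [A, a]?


For [A, a]: 'a' ∈ FIRST(aB)
Entry: A -> aB


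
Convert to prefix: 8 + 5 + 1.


left-to-right (same/higher precedence on left): tree is (+ (+ 8 5) 1)
Prefix: + + 8 5 1


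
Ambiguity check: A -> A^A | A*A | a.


'a^a*a' has two parse trees (no precedence encoded between ^ and *)
Ambiguous


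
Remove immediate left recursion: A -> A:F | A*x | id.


Left-recursive alternatives: A:F, A*x; non-recursive: id
Introduce A': A -> idA', A' -> :FA' | *xA' | ε


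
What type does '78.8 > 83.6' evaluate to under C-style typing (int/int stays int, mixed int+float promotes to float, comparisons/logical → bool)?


Operand types: float > float
Rule: comparison yields bool
Result type: bool


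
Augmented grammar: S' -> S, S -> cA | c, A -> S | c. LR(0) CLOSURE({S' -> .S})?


Start: S' -> .S
For each item with dot before a nonterminal B, add B -> .γ for every B-production
Closure: [S' -> .S, S -> .cA, S -> .c]


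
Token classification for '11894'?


Pattern: digits only
Type: INTEGER_LITERAL


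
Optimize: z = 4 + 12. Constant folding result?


4 + 12 = 16 at compile time
Optimized: z = 16


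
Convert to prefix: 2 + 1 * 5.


'*' binds tighter: tree is (+ 2 (* 1 5))
Prefix: + 2 * 1 5


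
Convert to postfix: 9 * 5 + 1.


Left to right (same or higher precedence on left)
Postfix: 9 5 * 1 +


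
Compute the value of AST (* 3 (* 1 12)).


Evaluate inner: (* 1 12) = 12
Evaluate root: (* 3 12) = 36
Result: 36


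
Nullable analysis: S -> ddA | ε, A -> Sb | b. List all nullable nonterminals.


A nonterminal is nullable iff some alternative derives ε (directly, or every symbol in it is nullable)
Nullable: {S}


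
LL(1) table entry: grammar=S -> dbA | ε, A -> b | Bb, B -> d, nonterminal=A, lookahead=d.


For [A, d]: 'd' ∈ FIRST(Bb)
Entry: A -> Bb


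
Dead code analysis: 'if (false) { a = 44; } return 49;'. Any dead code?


condition is constant false, so the whole block is unreachable
Dead: 'if (false) { a = 44; }'


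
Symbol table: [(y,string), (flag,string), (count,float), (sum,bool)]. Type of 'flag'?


Lookup 'flag' → type string


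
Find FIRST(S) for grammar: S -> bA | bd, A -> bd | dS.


Per alternative of S: FIRST(bA) = {b}; FIRST(bd) = {b}
FIRST(S) = {b}


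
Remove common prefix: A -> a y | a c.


Common prefix: 'a'
Factored: A -> a A', A' -> y | c


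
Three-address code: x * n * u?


Break into single-operator statements:
t1 = x * n
t2 = t1 * u


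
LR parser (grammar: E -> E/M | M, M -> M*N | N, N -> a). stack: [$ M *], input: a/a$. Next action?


no handle; shift 'a'
Action: shift


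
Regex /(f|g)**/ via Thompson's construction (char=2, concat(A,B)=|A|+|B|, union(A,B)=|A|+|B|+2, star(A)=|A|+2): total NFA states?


Syntax tree has 2 char leaf(s), 1 union(s), 2 star(s)
chars contribute 2×2 = 4; each union adds +2; each star adds +2
Total: 4 + 2 + 4 = 10 states


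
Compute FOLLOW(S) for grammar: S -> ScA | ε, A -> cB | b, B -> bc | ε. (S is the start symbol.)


$ ∈ FOLLOW(S). For each A -> αBβ: add FIRST(β)\{ε} to FOLLOW(B); if β nullable, add FOLLOW(A).
FOLLOW(S) = {$, c}


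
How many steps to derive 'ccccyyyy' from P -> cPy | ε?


Derivation: P => cPy => ccPyy => cccPyyy => ccccPyyyy => ccccyyyy
Steps: 5


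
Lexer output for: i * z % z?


Scan left to right, longest-match per lexeme
Tokens: ID(i), OP(*), ID(z), OP(%), ID(z)


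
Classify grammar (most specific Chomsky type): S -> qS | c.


Right-linear: every RHS is a terminal or a terminal followed by one nonterminal
Classification: Type 3 (Regular)


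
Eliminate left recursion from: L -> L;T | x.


Left-recursive alternatives: L;T; non-recursive: x
Introduce L': L -> xL', L' -> ;TL' | ε


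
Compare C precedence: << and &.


'<<' is shift (level 8); '&' is bitwise AND (level 5)
Higher level binds tighter
'<<' has higher precedence than '&'


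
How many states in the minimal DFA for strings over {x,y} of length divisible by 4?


Track length mod 4: states 0..3, accept at 0
Minimal DFA: 4 states


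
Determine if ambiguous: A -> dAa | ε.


balanced d^n…a^n: each string has a unique parse
Unambiguous


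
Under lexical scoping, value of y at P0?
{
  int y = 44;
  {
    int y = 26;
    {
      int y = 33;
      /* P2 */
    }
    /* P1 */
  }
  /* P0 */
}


y declared in the same block as P0
y = 44


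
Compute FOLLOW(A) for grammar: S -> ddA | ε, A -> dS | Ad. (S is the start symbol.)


$ ∈ FOLLOW(S). For each A -> αBβ: add FIRST(β)\{ε} to FOLLOW(B); if β nullable, add FOLLOW(A).
FOLLOW(A) = {$, d}


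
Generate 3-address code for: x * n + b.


Break into single-operator statements:
t1 = x * n
t2 = t1 + b


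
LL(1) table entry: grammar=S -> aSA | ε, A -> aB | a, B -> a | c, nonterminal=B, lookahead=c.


For [B, c]: 'c' ∈ FIRST(c)
Entry: B -> c


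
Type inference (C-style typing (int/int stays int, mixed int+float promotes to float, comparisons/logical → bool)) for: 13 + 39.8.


Operand types: int + float
Rule: mixed int/float promotes to float; int/int stays int
Result type: float


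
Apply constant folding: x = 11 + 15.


11 + 15 = 26 at compile time
Optimized: x = 26


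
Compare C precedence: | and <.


'<' is relational (level 7); '|' is bitwise OR (level 3)
Higher level binds tighter
'<' has higher precedence than '|'


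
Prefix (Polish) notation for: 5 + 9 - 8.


left-to-right (same/higher precedence on left): tree is (- (+ 5 9) 8)
Prefix: - + 5 9 8


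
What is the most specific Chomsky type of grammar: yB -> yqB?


LHS has context (more than one symbol) and |LHS| ≤ |RHS|
Classification: Type 1 (Context-Sensitive)


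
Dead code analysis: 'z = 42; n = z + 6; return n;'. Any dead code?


z is read by n's definition; n is returned
No dead code


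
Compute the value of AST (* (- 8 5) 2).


Evaluate inner: (- 8 5) = 3
Evaluate root: (* 3 2) = 6
Result: 6


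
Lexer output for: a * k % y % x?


Scan left to right, longest-match per lexeme
Tokens: ID(a), OP(*), ID(k), OP(%), ID(y), OP(%), ID(x)


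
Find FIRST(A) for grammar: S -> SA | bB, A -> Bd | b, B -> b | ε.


Per alternative of A: FIRST(Bd) = {b, d}; FIRST(b) = {b}
FIRST(A) = {b, d}


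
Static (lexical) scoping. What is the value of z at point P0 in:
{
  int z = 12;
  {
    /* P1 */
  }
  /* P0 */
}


z declared in the same block as P0
z = 12


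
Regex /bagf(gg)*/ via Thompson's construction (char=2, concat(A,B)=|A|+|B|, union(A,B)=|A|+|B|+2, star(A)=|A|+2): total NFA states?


Syntax tree has 6 char leaf(s), 0 union(s), 1 star(s)
chars contribute 6×2 = 12; each union adds +2; each star adds +2
Total: 12 + 0 + 2 = 14 states


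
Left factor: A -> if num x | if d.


Common prefix: 'if'
Factored: A -> if A', A' -> num x | d


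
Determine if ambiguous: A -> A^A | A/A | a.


'a^a/a' has two parse trees (no precedence encoded between ^ and /)
Ambiguous


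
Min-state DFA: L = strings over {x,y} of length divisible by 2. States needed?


Track length mod 2: states 0..1, accept at 0
Minimal DFA: 2 states


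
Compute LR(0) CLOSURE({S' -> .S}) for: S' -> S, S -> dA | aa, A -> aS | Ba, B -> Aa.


Start: S' -> .S
For each item with dot before a nonterminal B, add B -> .γ for every B-production
Closure: [S' -> .S, S -> .dA, S -> .aa]


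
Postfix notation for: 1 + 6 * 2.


* has higher precedence, evaluate 6*2 first
Postfix: 1 6 2 * +


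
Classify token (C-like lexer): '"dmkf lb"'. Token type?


Pattern: double-quoted sequence
Type: STRING_LITERAL


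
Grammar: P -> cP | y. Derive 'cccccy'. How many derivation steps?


Derivation: P => cP => ccP => cccP => ccccP => cccccP => cccccy
Steps: 6


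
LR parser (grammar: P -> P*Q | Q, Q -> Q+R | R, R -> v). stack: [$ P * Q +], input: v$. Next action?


no handle; shift 'v'
Action: shift


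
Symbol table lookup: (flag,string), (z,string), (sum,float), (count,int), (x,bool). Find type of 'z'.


Lookup 'z' → type string


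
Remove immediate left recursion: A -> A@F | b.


Left-recursive alternatives: A@F; non-recursive: b
Introduce A': A -> bA', A' -> @FA' | ε


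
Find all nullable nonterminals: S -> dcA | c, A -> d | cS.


A nonterminal is nullable iff some alternative derives ε (directly, or every symbol in it is nullable)
Nullable: {}


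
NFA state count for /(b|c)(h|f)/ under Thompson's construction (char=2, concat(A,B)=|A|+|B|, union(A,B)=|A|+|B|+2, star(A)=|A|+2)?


Syntax tree has 4 char leaf(s), 2 union(s), 0 star(s)
chars contribute 4×2 = 8; each union adds +2; each star adds +2
Total: 8 + 4 + 0 = 12 states


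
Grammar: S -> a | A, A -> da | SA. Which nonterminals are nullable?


A nonterminal is nullable iff some alternative derives ε (directly, or every symbol in it is nullable)
Nullable: {}


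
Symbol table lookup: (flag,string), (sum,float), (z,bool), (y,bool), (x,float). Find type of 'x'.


Lookup 'x' → type float


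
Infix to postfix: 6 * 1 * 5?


Left to right (same or higher precedence on left)
Postfix: 6 1 * 5 *


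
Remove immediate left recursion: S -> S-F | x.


Left-recursive alternatives: S-F; non-recursive: x
Introduce S': S -> xS', S' -> -FS' | ε


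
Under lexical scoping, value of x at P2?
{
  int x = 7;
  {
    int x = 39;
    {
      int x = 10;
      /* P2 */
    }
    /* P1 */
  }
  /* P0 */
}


x declared in the same block as P2
x = 10


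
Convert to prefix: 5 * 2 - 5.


left-to-right (same/higher precedence on left): tree is (- (* 5 2) 5)
Prefix: - * 5 2 5


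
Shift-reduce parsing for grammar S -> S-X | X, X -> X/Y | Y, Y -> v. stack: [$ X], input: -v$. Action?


lookahead ∉ {/} so X won't extend; reduce S -> X
Action: reduce (S -> X)


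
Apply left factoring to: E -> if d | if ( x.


Common prefix: 'if'
Factored: E -> if E', E' -> d | ( x


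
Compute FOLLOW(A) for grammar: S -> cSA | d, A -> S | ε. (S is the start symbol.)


$ ∈ FOLLOW(S). For each A -> αBβ: add FIRST(β)\{ε} to FOLLOW(B); if β nullable, add FOLLOW(A).
FOLLOW(A) = {$, c, d}


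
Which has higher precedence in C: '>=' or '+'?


'+' is additive (level 9); '>=' is relational (level 7)
Higher level binds tighter
'+' has higher precedence than '>='


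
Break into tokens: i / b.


Scan left to right, longest-match per lexeme
Tokens: ID(i), OP(/), ID(b)


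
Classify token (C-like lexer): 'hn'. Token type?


Pattern: letter/underscore followed by alphanumerics, not a keyword
Type: IDENTIFIER


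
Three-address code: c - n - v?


Break into single-operator statements:
t1 = c - n
t2 = t1 - v


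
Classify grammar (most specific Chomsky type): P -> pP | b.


Right-linear: every RHS is a terminal or a terminal followed by one nonterminal
Classification: Type 3 (Regular)


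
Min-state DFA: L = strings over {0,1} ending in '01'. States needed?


Track the longest suffix of input matching a prefix of '01': 3 classes (prefixes of length 0..2)
Minimal DFA: 3 states


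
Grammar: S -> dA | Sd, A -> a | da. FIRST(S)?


Per alternative of S: FIRST(dA) = {d}; FIRST(Sd) = {d}
FIRST(S) = {d}


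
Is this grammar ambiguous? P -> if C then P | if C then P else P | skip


dangling else: 'if C then if C then skip else skip' parses two ways
Ambiguous


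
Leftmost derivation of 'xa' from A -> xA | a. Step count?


Derivation: A => xA => xa
Steps: 2


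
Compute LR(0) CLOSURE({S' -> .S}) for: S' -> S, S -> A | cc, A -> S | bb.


Start: S' -> .S
For each item with dot before a nonterminal B, add B -> .γ for every B-production
Closure: [S' -> .S, S -> .A, S -> .cc, A -> .S, A -> .bb]


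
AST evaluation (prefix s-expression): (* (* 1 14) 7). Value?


Evaluate inner: (* 1 14) = 14
Evaluate root: (* 14 7) = 98
Result: 98


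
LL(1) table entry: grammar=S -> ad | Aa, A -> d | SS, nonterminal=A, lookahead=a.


For [A, a]: 'a' ∈ FIRST(SS)
Entry: A -> SS


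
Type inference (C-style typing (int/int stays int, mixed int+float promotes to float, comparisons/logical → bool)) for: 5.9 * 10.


Operand types: float * int
Rule: mixed int/float promotes to float; int/int stays int
Result type: float


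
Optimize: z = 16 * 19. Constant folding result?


16 * 19 = 304 at compile time
Optimized: z = 304


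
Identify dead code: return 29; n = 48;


statement follows a return and is unreachable
Dead: 'n = 48'


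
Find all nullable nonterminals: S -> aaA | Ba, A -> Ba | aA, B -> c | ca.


A nonterminal is nullable iff some alternative derives ε (directly, or every symbol in it is nullable)
Nullable: {}


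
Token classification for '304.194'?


Pattern: digits with a decimal point
Type: FLOAT_LITERAL


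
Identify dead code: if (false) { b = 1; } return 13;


condition is constant false, so the whole block is unreachable
Dead: 'if (false) { b = 1; }'


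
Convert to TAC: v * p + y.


Break into single-operator statements:
t1 = v * p
t2 = t1 + y


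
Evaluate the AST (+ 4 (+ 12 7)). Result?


Evaluate inner: (+ 12 7) = 19
Evaluate root: (+ 4 19) = 23
Result: 23


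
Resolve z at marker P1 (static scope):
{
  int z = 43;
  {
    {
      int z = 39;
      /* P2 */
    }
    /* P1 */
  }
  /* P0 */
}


P1's block does not declare z; resolves to the enclosing declaration at depth 0
z = 43


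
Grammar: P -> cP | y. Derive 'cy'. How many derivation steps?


Derivation: P => cP => cy
Steps: 2


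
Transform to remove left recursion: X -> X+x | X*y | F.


Left-recursive alternatives: X+x, X*y; non-recursive: F
Introduce X': X -> FX', X' -> +xX' | *yX' | ε


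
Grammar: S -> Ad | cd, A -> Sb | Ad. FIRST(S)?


Per alternative of S: FIRST(Ad) = {c}; FIRST(cd) = {c}
FIRST(S) = {c}


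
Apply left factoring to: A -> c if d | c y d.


Common prefix: 'c'
Factored: A -> c A', A' -> if d | y d


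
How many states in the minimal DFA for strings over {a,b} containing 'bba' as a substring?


KMP-style automaton: 3 progress states + 1 absorbing accept = 4
Minimal DFA: 4 states


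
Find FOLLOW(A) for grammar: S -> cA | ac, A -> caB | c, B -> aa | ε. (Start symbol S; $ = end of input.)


$ ∈ FOLLOW(S). For each A -> αBβ: add FIRST(β)\{ε} to FOLLOW(B); if β nullable, add FOLLOW(A).
FOLLOW(A) = {$}


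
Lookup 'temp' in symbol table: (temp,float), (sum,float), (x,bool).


Lookup 'temp' → type float


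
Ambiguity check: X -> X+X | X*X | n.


'n+n*n' has two parse trees (no precedence encoded between + and *)
Ambiguous


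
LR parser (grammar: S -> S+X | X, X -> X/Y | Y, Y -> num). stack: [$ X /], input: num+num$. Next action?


no handle; shift 'num'
Action: shift


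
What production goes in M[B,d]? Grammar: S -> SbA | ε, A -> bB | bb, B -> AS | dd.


For [B, d]: 'd' ∈ FIRST(dd)
Entry: B -> dd


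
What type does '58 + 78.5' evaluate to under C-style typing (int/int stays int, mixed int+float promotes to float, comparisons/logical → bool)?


Operand types: int + float
Rule: mixed int/float promotes to float; int/int stays int
Result type: float


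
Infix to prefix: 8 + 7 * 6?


'*' binds tighter: tree is (+ 8 (* 7 6))
Prefix: + 8 * 7 6


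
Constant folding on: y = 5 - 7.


5 - 7 = -2 at compile time
Optimized: y = -2


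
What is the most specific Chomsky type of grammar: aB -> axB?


LHS has context (more than one symbol) and |LHS| ≤ |RHS|
Classification: Type 1 (Context-Sensitive)


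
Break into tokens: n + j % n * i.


Scan left to right, longest-match per lexeme
Tokens: ID(n), OP(+), ID(j), OP(%), ID(n), OP(*), ID(i)


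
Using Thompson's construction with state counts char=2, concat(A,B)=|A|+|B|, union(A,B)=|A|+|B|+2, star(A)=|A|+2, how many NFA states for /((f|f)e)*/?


Syntax tree has 3 char leaf(s), 1 union(s), 1 star(s)
chars contribute 3×2 = 6; each union adds +2; each star adds +2
Total: 6 + 2 + 2 = 10 states


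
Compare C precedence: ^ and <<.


'<<' is shift (level 8); '^' is bitwise XOR (level 4)
Higher level binds tighter
'<<' has higher precedence than '^'


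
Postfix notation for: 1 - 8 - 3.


Left to right (same or higher precedence on left)
Postfix: 1 8 - 3 -


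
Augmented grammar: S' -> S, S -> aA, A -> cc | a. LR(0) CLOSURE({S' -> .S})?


Start: S' -> .S
For each item with dot before a nonterminal B, add B -> .γ for every B-production
Closure: [S' -> .S, S -> .aA]


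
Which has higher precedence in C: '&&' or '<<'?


'<<' is shift (level 8); '&&' is logical AND (level 2)
Higher level binds tighter
'<<' has higher precedence than '&&'


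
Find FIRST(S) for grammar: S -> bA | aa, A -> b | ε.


Per alternative of S: FIRST(bA) = {b}; FIRST(aa) = {a}
FIRST(S) = {a, b}


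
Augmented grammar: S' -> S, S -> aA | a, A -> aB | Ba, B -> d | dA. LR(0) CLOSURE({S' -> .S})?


Start: S' -> .S
For each item with dot before a nonterminal B, add B -> .γ for every B-production
Closure: [S' -> .S, S -> .aA, S -> .a]


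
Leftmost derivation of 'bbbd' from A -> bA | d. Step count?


Derivation: A => bA => bbA => bbbA => bbbd
Steps: 4


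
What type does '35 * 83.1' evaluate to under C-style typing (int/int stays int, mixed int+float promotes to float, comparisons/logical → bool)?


Operand types: int * float
Rule: mixed int/float promotes to float; int/int stays int
Result type: float


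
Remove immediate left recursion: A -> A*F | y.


Left-recursive alternatives: A*F; non-recursive: y
Introduce A': A -> yA', A' -> *FA' | ε


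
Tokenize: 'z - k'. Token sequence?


Scan left to right, longest-match per lexeme
Tokens: ID(z), OP(-), ID(k)


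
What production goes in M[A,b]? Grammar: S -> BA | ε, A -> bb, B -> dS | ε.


For [A, b]: 'b' ∈ FIRST(bb)
Entry: A -> bb


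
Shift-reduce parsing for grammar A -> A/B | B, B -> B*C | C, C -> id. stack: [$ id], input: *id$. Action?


'id' on top is the handle for C -> id
Action: reduce (C -> id)


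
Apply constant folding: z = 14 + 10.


14 + 10 = 24 at compile time
Optimized: z = 24


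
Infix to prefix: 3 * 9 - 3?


left-to-right (same/higher precedence on left): tree is (- (* 3 9) 3)
Prefix: - * 3 9 3
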